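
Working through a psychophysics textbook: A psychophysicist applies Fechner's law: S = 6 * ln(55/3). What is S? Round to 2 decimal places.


S = 6 * ln(55/3)
I/I0 = 18.333333
ln(18.333333) = 2.9087
S = 6 * 2.9087
= 17.45


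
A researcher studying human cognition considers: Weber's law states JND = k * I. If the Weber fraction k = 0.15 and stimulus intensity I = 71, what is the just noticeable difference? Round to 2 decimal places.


JND = k * I
JND = 0.15 * 71
= 10.65


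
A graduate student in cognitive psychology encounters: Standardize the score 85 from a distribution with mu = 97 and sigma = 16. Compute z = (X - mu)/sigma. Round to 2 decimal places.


z = (X - mu) / sigma
= (85 - 97) / 16
= -12 / 16
= -0.75


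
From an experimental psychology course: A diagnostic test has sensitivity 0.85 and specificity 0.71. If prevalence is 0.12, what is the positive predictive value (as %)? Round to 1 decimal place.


PPV = (sens * prev) / (sens * prev + (1-spec) * (1-prev))
Numerator = 0.85 * 0.12 = 0.102
P(positive and no disease) = (1 - spec) * (1 - prev) = (1 - 0.71) * (1 - 0.12) = 0.2552
Denominator = 0.102 + 0.2552 = 0.3572
PPV = 0.102 / 0.3572 = 0.285554
As percentage = 28.6


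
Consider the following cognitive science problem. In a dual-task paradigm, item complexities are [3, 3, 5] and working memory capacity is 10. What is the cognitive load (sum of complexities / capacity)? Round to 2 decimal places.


Total complexity = 3 + 3 + 5 = 11
Load = total / capacity = 11 / 10
= 1.10


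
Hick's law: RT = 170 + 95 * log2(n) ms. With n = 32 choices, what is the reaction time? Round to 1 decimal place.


RT = 170 + 95 * log2(32)
log2(32) = 5.0
RT = 170 + 95 * 5.0
= 170 + 475.0
= 645.0 ms


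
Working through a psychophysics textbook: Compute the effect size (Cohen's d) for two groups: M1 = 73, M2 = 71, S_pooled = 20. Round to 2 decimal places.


Cohen's d = (M1 - M2) / S_pooled
= (73 - 71) / 20
= 2 / 20
= 0.10


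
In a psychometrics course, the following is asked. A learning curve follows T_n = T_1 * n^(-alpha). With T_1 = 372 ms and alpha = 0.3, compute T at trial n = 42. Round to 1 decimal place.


T_n = 372 * 42^(-0.3)
42^(-0.3) = 0.325856
T_n = 372 * 0.325856
= 121.2 ms


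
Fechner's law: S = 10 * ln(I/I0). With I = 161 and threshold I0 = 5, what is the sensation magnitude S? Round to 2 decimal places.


S = 10 * ln(161/5)
I/I0 = 32.2
ln(32.2) = 3.472
S = 10 * 3.472
= 34.72


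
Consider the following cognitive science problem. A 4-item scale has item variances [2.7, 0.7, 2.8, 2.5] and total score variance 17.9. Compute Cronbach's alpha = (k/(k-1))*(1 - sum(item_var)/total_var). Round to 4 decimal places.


alpha = (k/(k-1)) * (1 - sum(s_i^2)/s_total^2)
sum(item variances) = 8.7
k/(k-1) = 4/3 = 1.333333
1 - 8.7/17.9 = 1 - 0.486034 = 0.513966
alpha = 1.333333 * 0.513966
= 0.6853


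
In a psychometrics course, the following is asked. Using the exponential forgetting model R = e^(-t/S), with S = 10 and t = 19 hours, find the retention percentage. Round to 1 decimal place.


R = e^(-t/S)
-t/S = -19/10 = -1.9
R = e^(-1.9) = 0.149569
Percentage = 0.149569 * 100
= 15.0


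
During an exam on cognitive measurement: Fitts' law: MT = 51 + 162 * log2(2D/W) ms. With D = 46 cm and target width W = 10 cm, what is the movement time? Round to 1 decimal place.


MT = 51 + 162 * log2(2*46/10)
2D/W = 9.2
log2(9.2) = 3.2016
MT = 51 + 162 * 3.2016
= 569.7 ms


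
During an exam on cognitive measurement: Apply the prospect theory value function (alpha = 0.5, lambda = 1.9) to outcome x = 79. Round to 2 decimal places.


Since x = 79 >= 0, use v(x) = x^0.5
79^0.5 = 8.8882
v(79) = 8.89


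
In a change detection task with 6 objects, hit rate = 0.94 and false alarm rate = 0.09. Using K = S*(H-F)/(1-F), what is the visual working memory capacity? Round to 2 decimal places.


K = S * (H - F) / (1 - F)
H - F = 0.85
1 - F = 0.91
K = 6 * 0.85 / 0.91
= 5.60


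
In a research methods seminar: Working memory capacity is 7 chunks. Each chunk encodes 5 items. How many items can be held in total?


Total items = chunks * items_per_chunk
= 7 * 5
= 35


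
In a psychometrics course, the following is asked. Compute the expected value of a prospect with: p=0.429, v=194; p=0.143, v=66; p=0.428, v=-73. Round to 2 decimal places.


EU = sum(p_i * v_i)
0.429 * 194 = 83.226
0.143 * 66 = 9.438
0.428 * -73 = -31.244
EU = 83.226 + 9.438 + -31.244
= 61.42


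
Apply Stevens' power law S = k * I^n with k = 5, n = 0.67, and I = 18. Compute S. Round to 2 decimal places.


S = 5 * 18^0.67
18^0.67 = 6.9348
S = 5 * 6.9348
= 34.67


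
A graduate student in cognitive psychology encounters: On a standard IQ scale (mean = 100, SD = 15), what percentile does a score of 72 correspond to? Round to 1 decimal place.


z = (IQ - mean) / SD
z = (72 - 100) / 15 = -1.8667
Percentile = Phi(-1.8667) * 100
Phi(-1.8667) = 0.030972
= 3.1


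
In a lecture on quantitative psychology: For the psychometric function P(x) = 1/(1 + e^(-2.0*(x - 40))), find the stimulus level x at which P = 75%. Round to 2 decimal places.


At P = 0.75: 0.75 = 1/(1 + e^(-k*(x-x0)))
Solving: e^(-k*(x-x0)) = 1/3
x = x0 + ln(3)/k
ln(3) = 1.0986
x = 40 + 1.0986/2.0
= 40 + 0.5493
= 40.55


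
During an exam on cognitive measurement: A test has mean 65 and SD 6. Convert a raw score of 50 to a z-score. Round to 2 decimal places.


z = (X - mu) / sigma
= (50 - 65) / 6
= -15 / 6
= -2.50


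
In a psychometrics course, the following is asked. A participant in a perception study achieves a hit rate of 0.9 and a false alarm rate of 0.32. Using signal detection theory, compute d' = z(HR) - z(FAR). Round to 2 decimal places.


d' = z(HR) - z(FAR)
z(0.9) = 1.2816
z(0.32) = -0.4677
d' = 1.2816 - -0.4677
= 1.75


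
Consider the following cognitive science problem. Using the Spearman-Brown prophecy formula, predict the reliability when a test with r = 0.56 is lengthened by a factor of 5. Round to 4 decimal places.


r_new = n*r / (1 + (n-1)*r)
Numerator = 5 * 0.56 = 2.8
Denominator = 1 + 4 * 0.56 = 3.24
r_new = 2.8 / 3.24
= 0.8642


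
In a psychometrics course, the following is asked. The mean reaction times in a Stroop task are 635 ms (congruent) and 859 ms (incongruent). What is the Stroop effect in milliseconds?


Stroop effect = RT(incongruent) - RT(congruent)
= 859 - 635
= 224 ms


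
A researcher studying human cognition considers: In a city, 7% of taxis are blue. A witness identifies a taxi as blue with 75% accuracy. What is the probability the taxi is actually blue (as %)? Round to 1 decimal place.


P(blue | says blue) = P(says blue | blue)*P(blue) / [P(says blue | blue)*P(blue) + P(says blue | not blue)*P(not blue)]
Numerator = 0.75 * 0.07 = 0.0525
False identification = 0.25 * 0.93 = 0.2325
P = 0.0525 / (0.0525 + 0.2325)
= 0.0525 / 0.285
As percentage = 18.4


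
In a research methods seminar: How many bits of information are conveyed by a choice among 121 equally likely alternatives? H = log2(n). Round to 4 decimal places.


H = log2(n)
H = log2(121)
= 6.9189


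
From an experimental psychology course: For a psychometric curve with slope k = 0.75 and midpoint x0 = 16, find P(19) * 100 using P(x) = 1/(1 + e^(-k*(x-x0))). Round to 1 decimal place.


P(x) = 1/(1 + e^(-0.75*(19 - 16)))
Exponent = -0.75 * 3 = -2.25
e^(-2.25) = 0.105399
P = 1/(1 + 0.105399) = 0.904651
Percentage = 90.5


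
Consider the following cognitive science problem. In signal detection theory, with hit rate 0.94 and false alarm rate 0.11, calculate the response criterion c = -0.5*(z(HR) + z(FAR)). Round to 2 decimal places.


c = -0.5 * (z(HR) + z(FAR))
z(0.94) = 1.5548
z(0.11) = -1.2265
c = -0.5 * (1.5548 + -1.2265)
= -0.5 * 0.3283
= -0.16


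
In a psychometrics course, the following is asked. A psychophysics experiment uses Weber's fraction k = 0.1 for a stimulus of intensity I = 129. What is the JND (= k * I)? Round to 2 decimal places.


JND = k * I
JND = 0.1 * 129
= 12.90


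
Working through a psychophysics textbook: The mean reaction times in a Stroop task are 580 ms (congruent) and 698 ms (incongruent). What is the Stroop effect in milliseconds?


Stroop effect = RT(incongruent) - RT(congruent)
= 698 - 580
= 118 ms


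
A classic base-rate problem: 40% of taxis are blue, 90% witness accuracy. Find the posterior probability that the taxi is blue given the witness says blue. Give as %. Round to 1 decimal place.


P(blue | says blue) = P(says blue | blue)*P(blue) / [P(says blue | blue)*P(blue) + P(says blue | not blue)*P(not blue)]
Numerator = 0.9 * 0.4 = 0.36
False identification = 0.1 * 0.6 = 0.06
P = 0.36 / (0.36 + 0.06)
= 0.36 / 0.42
As percentage = 85.7


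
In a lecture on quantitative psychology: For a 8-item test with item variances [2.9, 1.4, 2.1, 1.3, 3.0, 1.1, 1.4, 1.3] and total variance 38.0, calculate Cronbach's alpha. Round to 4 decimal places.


alpha = (k/(k-1)) * (1 - sum(s_i^2)/s_total^2)
sum(item variances) = 14.5
k/(k-1) = 8/7 = 1.142857
1 - 14.5/38.0 = 1 - 0.381579 = 0.618421
alpha = 1.142857 * 0.618421
= 0.7068


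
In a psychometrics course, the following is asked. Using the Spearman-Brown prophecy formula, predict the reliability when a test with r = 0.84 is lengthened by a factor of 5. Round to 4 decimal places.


r_new = n*r / (1 + (n-1)*r)
Numerator = 5 * 0.84 = 4.2
Denominator = 1 + 4 * 0.84 = 4.36
r_new = 4.2 / 4.36
= 0.9633


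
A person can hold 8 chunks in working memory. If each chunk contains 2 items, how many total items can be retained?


Total items = chunks * items_per_chunk
= 8 * 2
= 16


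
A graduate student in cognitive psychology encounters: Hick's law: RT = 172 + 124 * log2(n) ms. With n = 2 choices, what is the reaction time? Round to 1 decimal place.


RT = 172 + 124 * log2(2)
log2(2) = 1.0
RT = 172 + 124 * 1.0
= 172 + 124.0
= 296.0 ms


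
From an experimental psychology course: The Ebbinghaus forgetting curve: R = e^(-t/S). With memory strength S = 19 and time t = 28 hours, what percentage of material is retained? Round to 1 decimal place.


R = e^(-t/S)
-t/S = -28/19 = -1.473684
R = e^(-1.473684) = 0.22908
Percentage = 0.22908 * 100
= 22.9


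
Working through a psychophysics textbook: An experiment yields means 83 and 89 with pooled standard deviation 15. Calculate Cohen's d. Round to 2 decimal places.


Cohen's d = (M1 - M2) / S_pooled
= (83 - 89) / 15
= -6 / 15
= -0.40


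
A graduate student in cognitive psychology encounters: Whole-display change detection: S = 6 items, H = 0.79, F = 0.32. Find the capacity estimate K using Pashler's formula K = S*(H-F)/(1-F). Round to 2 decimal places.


K = S * (H - F) / (1 - F)
H - F = 0.47
1 - F = 0.68
K = 6 * 0.47 / 0.68
= 4.15


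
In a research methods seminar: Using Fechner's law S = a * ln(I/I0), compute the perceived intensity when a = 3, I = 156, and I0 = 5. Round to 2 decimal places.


S = 3 * ln(156/5)
I/I0 = 31.2
ln(31.2) = 3.4404
S = 3 * 3.4404
= 10.32


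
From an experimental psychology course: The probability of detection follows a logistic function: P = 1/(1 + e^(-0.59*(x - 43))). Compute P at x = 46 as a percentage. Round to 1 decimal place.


P(x) = 1/(1 + e^(-0.59*(46 - 43)))
Exponent = -0.59 * 3 = -1.77
e^(-1.77) = 0.170333
P = 1/(1 + 0.170333) = 0.854458
Percentage = 85.4


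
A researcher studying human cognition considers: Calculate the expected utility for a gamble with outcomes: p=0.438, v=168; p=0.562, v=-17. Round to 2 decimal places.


EU = sum(p_i * v_i)
0.438 * 168 = 73.584
0.562 * -17 = -9.554
EU = 73.584 + -9.554
= 64.03


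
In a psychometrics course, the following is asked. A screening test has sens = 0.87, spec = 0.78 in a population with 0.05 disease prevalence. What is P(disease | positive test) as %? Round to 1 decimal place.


PPV = (sens * prev) / (sens * prev + (1-spec) * (1-prev))
Numerator = 0.87 * 0.05 = 0.0435
P(positive and no disease) = (1 - spec) * (1 - prev) = (1 - 0.78) * (1 - 0.05) = 0.209
Denominator = 0.0435 + 0.209 = 0.2525
PPV = 0.0435 / 0.2525 = 0.172277
As percentage = 17.2


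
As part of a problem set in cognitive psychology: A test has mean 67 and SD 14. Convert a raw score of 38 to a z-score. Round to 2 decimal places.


z = (X - mu) / sigma
= (38 - 67) / 14
= -29 / 14
= -2.07


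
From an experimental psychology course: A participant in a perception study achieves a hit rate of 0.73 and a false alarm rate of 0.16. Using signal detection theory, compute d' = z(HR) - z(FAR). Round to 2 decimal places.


d' = z(HR) - z(FAR)
z(0.73) = 0.6128
z(0.16) = -0.9945
d' = 0.6128 - -0.9945
= 1.61


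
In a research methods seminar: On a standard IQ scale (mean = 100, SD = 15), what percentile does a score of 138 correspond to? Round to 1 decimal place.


z = (IQ - mean) / SD
z = (138 - 100) / 15 = 2.5333
Percentile = Phi(2.5333) * 100
Phi(2.5333) = 0.99435
= 99.4


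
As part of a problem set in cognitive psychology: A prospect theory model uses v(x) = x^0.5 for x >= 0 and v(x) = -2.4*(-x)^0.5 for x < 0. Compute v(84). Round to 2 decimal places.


Since x = 84 >= 0, use v(x) = x^0.5
84^0.5 = 9.1652
v(84) = 9.17


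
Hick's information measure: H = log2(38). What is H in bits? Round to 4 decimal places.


H = log2(n)
H = log2(38)
= 5.2479


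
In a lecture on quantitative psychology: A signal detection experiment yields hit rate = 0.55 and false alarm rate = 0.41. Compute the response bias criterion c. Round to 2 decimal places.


c = -0.5 * (z(HR) + z(FAR))
z(0.55) = 0.1257
z(0.41) = -0.2275
c = -0.5 * (0.1257 + -0.2275)
= -0.5 * -0.1018
= 0.05


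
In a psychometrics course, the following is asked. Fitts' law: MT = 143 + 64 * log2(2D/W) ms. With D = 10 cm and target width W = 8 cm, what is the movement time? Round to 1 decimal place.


MT = 143 + 64 * log2(2*10/8)
2D/W = 2.5
log2(2.5) = 1.3219
MT = 143 + 64 * 1.3219
= 227.6 ms


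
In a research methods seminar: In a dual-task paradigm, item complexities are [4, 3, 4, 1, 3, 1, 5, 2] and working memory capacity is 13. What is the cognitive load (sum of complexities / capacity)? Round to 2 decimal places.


Total complexity = 4 + 3 + 4 + 1 + 3 + 1 + 5 + 2 = 23
Load = total / capacity = 23 / 13
= 1.77


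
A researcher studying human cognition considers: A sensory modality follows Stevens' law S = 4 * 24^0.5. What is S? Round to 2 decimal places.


S = 4 * 24^0.5
24^0.5 = 4.899
S = 4 * 4.899
= 19.60


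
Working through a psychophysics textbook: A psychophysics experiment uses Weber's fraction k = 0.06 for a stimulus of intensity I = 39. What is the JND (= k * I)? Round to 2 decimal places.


JND = k * I
JND = 0.06 * 39
= 2.34


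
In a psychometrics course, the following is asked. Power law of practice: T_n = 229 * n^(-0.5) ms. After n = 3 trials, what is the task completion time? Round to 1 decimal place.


T_n = 229 * 3^(-0.5)
3^(-0.5) = 0.57735
T_n = 229 * 0.57735
= 132.2 ms


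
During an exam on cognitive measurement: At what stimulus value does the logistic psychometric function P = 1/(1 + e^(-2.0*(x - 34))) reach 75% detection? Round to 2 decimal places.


At P = 0.75: 0.75 = 1/(1 + e^(-k*(x-x0)))
Solving: e^(-k*(x-x0)) = 1/3
x = x0 + ln(3)/k
ln(3) = 1.0986
x = 34 + 1.0986/2.0
= 34 + 0.5493
= 34.55


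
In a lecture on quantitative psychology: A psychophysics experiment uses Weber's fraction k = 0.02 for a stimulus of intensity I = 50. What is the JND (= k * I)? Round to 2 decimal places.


JND = k * I
JND = 0.02 * 50
= 1.00


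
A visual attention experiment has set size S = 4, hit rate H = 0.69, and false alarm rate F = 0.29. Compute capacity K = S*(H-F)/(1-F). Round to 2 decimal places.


K = S * (H - F) / (1 - F)
H - F = 0.4
1 - F = 0.71
K = 4 * 0.4 / 0.71
= 2.25


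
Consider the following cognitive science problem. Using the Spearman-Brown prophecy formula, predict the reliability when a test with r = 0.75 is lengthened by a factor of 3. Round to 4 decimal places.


r_new = n*r / (1 + (n-1)*r)
Numerator = 3 * 0.75 = 2.25
Denominator = 1 + 2 * 0.75 = 2.5
r_new = 2.25 / 2.5
= 0.9000


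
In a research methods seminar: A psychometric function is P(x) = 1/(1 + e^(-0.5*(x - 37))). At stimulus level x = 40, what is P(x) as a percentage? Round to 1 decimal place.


P(x) = 1/(1 + e^(-0.5*(40 - 37)))
Exponent = -0.5 * 3 = -1.5
e^(-1.5) = 0.22313
P = 1/(1 + 0.22313) = 0.817575
Percentage = 81.8


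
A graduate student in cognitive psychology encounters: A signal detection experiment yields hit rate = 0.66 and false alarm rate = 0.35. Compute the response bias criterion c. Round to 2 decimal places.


c = -0.5 * (z(HR) + z(FAR))
z(0.66) = 0.4125
z(0.35) = -0.3853
c = -0.5 * (0.4125 + -0.3853)
= -0.5 * 0.0272
= -0.01


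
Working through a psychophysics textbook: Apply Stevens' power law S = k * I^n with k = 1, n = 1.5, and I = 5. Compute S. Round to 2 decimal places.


S = 1 * 5^1.5
5^1.5 = 11.1803
S = 1 * 11.1803
= 11.18


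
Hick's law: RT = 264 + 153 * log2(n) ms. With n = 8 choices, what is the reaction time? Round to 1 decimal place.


RT = 264 + 153 * log2(8)
log2(8) = 3.0
RT = 264 + 153 * 3.0
= 264 + 459.0
= 723.0 ms


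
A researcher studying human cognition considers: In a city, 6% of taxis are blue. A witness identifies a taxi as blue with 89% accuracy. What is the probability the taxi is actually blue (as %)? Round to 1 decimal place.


P(blue | says blue) = P(says blue | blue)*P(blue) / [P(says blue | blue)*P(blue) + P(says blue | not blue)*P(not blue)]
Numerator = 0.89 * 0.06 = 0.0534
False identification = 0.11 * 0.94 = 0.1034
P = 0.0534 / (0.0534 + 0.1034)
= 0.0534 / 0.1568
As percentage = 34.1


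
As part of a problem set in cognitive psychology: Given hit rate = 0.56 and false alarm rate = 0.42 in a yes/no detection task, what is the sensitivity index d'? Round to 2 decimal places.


d' = z(HR) - z(FAR)
z(0.56) = 0.151
z(0.42) = -0.2019
d' = 0.151 - -0.2019
= 0.35


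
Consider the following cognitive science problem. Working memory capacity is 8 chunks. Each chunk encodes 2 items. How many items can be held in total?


Total items = chunks * items_per_chunk
= 8 * 2
= 16


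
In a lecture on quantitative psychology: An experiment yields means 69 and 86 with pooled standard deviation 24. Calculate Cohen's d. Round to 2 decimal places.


Cohen's d = (M1 - M2) / S_pooled
= (69 - 86) / 24
= -17 / 24
= -0.71


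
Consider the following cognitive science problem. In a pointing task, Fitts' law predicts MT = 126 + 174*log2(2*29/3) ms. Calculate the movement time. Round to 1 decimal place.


MT = 126 + 174 * log2(2*29/3)
2D/W = 19.333333
log2(19.333333) = 4.273
MT = 126 + 174 * 4.273
= 869.5 ms


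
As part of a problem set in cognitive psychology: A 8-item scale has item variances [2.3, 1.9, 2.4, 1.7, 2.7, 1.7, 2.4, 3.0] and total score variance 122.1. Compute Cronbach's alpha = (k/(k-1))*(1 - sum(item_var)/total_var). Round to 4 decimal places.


alpha = (k/(k-1)) * (1 - sum(s_i^2)/s_total^2)
sum(item variances) = 18.1
k/(k-1) = 8/7 = 1.142857
1 - 18.1/122.1 = 1 - 0.148239 = 0.851761
alpha = 1.142857 * 0.851761
= 0.9734


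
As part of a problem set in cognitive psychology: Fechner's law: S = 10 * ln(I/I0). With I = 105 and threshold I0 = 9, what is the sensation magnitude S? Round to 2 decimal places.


S = 10 * ln(105/9)
I/I0 = 11.666667
ln(11.666667) = 2.4567
S = 10 * 2.4567
= 24.57


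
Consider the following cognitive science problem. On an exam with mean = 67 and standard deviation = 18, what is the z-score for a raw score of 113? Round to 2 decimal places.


z = (X - mu) / sigma
= (113 - 67) / 18
= 46 / 18
= 2.56


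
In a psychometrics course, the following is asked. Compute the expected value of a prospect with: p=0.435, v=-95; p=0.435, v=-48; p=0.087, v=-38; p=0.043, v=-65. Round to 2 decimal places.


EU = sum(p_i * v_i)
0.435 * -95 = -41.325
0.435 * -48 = -20.88
0.087 * -38 = -3.306
0.043 * -65 = -2.795
EU = -41.325 + -20.88 + -3.306 + -2.795
= -68.31


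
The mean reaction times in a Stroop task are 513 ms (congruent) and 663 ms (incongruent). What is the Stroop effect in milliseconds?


Stroop effect = RT(incongruent) - RT(congruent)
= 663 - 513
= 150 ms


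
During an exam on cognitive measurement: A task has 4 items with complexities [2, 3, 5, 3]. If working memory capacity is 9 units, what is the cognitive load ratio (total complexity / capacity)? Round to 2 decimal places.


Total complexity = 2 + 3 + 5 + 3 = 13
Load = total / capacity = 13 / 9
= 1.44


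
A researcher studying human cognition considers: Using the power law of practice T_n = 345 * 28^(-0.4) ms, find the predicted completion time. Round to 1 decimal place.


T_n = 345 * 28^(-0.4)
28^(-0.4) = 0.263716
T_n = 345 * 0.263716
= 91.0 ms


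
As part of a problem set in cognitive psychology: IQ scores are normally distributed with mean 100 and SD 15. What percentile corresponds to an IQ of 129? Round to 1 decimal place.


z = (IQ - mean) / SD
z = (129 - 100) / 15 = 1.9333
Percentile = Phi(1.9333) * 100
Phi(1.9333) = 0.9734
= 97.3


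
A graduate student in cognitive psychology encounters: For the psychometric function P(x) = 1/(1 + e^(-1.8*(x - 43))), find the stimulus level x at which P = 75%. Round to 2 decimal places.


At P = 0.75: 0.75 = 1/(1 + e^(-k*(x-x0)))
Solving: e^(-k*(x-x0)) = 1/3
x = x0 + ln(3)/k
ln(3) = 1.0986
x = 43 + 1.0986/1.8
= 43 + 0.6103
= 43.61


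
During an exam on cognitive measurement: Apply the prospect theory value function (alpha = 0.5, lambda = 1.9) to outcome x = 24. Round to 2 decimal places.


Since x = 24 >= 0, use v(x) = x^0.5
24^0.5 = 4.899
v(24) = 4.90


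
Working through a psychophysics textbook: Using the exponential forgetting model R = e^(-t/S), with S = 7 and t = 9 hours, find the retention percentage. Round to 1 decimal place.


R = e^(-t/S)
-t/S = -9/7 = -1.285714
R = e^(-1.285714) = 0.276453
Percentage = 0.276453 * 100
= 27.6


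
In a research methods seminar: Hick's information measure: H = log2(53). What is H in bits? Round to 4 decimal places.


H = log2(n)
H = log2(53)
= 5.7279


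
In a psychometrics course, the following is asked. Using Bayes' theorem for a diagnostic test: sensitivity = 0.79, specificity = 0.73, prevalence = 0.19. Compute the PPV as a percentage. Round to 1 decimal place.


PPV = (sens * prev) / (sens * prev + (1-spec) * (1-prev))
Numerator = 0.79 * 0.19 = 0.1501
P(positive and no disease) = (1 - spec) * (1 - prev) = (1 - 0.73) * (1 - 0.19) = 0.2187
Denominator = 0.1501 + 0.2187 = 0.3688
PPV = 0.1501 / 0.3688 = 0.406996
As percentage = 40.7


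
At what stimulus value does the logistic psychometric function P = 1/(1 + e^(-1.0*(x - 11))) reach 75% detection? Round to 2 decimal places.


At P = 0.75: 0.75 = 1/(1 + e^(-k*(x-x0)))
Solving: e^(-k*(x-x0)) = 1/3
x = x0 + ln(3)/k
ln(3) = 1.0986
x = 11 + 1.0986/1.0
= 11 + 1.0986
= 12.10


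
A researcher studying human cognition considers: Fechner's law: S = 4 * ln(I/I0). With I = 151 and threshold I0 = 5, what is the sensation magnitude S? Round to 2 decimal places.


S = 4 * ln(151/5)
I/I0 = 30.2
ln(30.2) = 3.4078
S = 4 * 3.4078
= 13.63


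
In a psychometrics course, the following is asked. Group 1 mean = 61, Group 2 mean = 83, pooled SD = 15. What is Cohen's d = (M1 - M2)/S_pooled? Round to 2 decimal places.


Cohen's d = (M1 - M2) / S_pooled
= (61 - 83) / 15
= -22 / 15
= -1.47


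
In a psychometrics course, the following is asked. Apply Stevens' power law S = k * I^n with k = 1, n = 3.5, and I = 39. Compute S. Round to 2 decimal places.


S = 1 * 39^3.5
39^3.5 = 370447.0363
S = 1 * 370447.0363
= 370447.04


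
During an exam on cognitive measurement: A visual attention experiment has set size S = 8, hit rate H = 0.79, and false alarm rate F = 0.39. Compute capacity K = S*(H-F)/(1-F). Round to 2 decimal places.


K = S * (H - F) / (1 - F)
H - F = 0.4
1 - F = 0.61
K = 8 * 0.4 / 0.61
= 5.25


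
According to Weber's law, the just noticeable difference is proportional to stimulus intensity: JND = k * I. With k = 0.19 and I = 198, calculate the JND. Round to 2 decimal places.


JND = k * I
JND = 0.19 * 198
= 37.62


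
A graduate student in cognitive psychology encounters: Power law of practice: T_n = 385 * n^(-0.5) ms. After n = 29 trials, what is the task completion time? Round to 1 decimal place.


T_n = 385 * 29^(-0.5)
29^(-0.5) = 0.185695
T_n = 385 * 0.185695
= 71.5 ms


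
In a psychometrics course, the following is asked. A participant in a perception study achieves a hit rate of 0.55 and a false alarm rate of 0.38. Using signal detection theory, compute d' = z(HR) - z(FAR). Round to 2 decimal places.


d' = z(HR) - z(FAR)
z(0.55) = 0.1257
z(0.38) = -0.3055
d' = 0.1257 - -0.3055
= 0.43


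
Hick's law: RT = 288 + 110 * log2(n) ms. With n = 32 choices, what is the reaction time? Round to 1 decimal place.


RT = 288 + 110 * log2(32)
log2(32) = 5.0
RT = 288 + 110 * 5.0
= 288 + 550.0
= 838.0 ms


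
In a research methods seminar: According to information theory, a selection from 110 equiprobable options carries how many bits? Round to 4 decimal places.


H = log2(n)
H = log2(110)
= 6.7814


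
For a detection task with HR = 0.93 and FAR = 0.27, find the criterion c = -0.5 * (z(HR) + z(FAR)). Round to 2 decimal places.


c = -0.5 * (z(HR) + z(FAR))
z(0.93) = 1.4758
z(0.27) = -0.6128
c = -0.5 * (1.4758 + -0.6128)
= -0.5 * 0.863
= -0.43


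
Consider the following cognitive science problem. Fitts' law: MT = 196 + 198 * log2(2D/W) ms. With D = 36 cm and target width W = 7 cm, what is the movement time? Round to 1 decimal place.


MT = 196 + 198 * log2(2*36/7)
2D/W = 10.285714
log2(10.285714) = 3.3626
MT = 196 + 198 * 3.3626
= 861.8 ms


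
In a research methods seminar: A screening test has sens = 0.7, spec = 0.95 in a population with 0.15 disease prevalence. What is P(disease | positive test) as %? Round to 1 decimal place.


PPV = (sens * prev) / (sens * prev + (1-spec) * (1-prev))
Numerator = 0.7 * 0.15 = 0.105
P(positive and no disease) = (1 - spec) * (1 - prev) = (1 - 0.95) * (1 - 0.15) = 0.0425
Denominator = 0.105 + 0.0425 = 0.1475
PPV = 0.105 / 0.1475 = 0.711864
As percentage = 71.2


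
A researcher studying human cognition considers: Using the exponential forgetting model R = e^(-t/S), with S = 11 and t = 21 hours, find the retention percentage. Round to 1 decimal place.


R = e^(-t/S)
-t/S = -21/11 = -1.909091
R = e^(-1.909091) = 0.148215
Percentage = 0.148215 * 100
= 14.8


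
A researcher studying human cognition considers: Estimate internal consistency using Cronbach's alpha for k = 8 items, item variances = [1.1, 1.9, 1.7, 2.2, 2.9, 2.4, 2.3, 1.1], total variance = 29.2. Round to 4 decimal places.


alpha = (k/(k-1)) * (1 - sum(s_i^2)/s_total^2)
sum(item variances) = 15.6
k/(k-1) = 8/7 = 1.142857
1 - 15.6/29.2 = 1 - 0.534247 = 0.465753
alpha = 1.142857 * 0.465753
= 0.5323


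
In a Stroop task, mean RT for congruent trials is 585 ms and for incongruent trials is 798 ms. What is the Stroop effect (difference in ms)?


Stroop effect = RT(incongruent) - RT(congruent)
= 798 - 585
= 213 ms


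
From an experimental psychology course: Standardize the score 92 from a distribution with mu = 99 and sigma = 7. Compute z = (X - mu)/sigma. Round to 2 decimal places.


z = (X - mu) / sigma
= (92 - 99) / 7
= -7 / 7
= -1.00


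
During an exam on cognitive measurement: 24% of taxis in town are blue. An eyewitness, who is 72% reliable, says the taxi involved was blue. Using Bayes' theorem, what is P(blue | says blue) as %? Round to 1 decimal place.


P(blue | says blue) = P(says blue | blue)*P(blue) / [P(says blue | blue)*P(blue) + P(says blue | not blue)*P(not blue)]
Numerator = 0.72 * 0.24 = 0.1728
False identification = 0.28 * 0.76 = 0.2128
P = 0.1728 / (0.1728 + 0.2128)
= 0.1728 / 0.3856
As percentage = 44.8


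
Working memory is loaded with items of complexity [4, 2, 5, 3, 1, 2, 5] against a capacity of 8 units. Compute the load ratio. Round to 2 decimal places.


Total complexity = 4 + 2 + 5 + 3 + 1 + 2 + 5 = 22
Load = total / capacity = 22 / 8
= 2.75


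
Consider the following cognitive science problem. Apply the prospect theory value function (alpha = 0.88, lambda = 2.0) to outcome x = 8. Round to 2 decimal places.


Since x = 8 >= 0, use v(x) = x^0.88
8^0.88 = 6.2333
v(8) = 6.23


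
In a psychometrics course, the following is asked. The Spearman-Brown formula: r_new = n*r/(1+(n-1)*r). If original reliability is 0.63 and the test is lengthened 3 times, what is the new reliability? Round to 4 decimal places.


r_new = n*r / (1 + (n-1)*r)
Numerator = 3 * 0.63 = 1.89
Denominator = 1 + 2 * 0.63 = 2.26
r_new = 1.89 / 2.26
= 0.8363


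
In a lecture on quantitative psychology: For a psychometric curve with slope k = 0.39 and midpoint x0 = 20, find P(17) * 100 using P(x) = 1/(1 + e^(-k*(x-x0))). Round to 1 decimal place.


P(x) = 1/(1 + e^(-0.39*(17 - 20)))
Exponent = -0.39 * -3 = 1.17
e^(1.17) = 3.221993
P = 1/(1 + 3.221993) = 0.236855
Percentage = 23.7


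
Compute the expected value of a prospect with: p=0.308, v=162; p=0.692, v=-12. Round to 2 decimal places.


EU = sum(p_i * v_i)
0.308 * 162 = 49.896
0.692 * -12 = -8.304
EU = 49.896 + -8.304
= 41.59


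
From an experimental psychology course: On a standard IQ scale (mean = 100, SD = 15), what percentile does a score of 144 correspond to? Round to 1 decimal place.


z = (IQ - mean) / SD
z = (144 - 100) / 15 = 2.9333
Percentile = Phi(2.9333) * 100
Phi(2.9333) = 0.998323
= 99.8


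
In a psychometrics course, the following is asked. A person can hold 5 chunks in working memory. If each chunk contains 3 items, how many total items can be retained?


Total items = chunks * items_per_chunk
= 5 * 3
= 15


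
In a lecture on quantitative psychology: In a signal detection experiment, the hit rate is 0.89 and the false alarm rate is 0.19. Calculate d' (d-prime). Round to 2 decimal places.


d' = z(HR) - z(FAR)
z(0.89) = 1.2265
z(0.19) = -0.8779
d' = 1.2265 - -0.8779
= 2.10


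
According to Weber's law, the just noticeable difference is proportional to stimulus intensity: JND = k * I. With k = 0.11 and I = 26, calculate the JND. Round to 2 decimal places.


JND = k * I
JND = 0.11 * 26
= 2.86


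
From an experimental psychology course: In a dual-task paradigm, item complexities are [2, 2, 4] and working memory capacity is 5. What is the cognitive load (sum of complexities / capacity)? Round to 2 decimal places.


Total complexity = 2 + 2 + 4 = 8
Load = total / capacity = 8 / 5
= 1.60


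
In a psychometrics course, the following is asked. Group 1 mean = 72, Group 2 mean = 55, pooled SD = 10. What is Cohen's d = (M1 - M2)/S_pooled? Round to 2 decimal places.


Cohen's d = (M1 - M2) / S_pooled
= (72 - 55) / 10
= 17 / 10
= 1.70


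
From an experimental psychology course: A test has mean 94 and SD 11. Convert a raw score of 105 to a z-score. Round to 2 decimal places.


z = (X - mu) / sigma
= (105 - 94) / 11
= 11 / 11
= 1.00


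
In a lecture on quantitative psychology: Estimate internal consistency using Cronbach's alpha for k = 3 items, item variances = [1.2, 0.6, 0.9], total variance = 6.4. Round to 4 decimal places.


alpha = (k/(k-1)) * (1 - sum(s_i^2)/s_total^2)
sum(item variances) = 2.7
k/(k-1) = 3/2 = 1.5
1 - 2.7/6.4 = 1 - 0.421875 = 0.578125
alpha = 1.5 * 0.578125
= 0.8672


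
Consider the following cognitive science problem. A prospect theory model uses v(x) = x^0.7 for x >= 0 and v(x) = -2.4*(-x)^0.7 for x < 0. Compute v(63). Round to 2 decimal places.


Since x = 63 >= 0, use v(x) = x^0.7
63^0.7 = 18.1777
v(63) = 18.18


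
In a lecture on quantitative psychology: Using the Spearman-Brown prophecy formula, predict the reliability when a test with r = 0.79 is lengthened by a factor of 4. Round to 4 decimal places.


r_new = n*r / (1 + (n-1)*r)
Numerator = 4 * 0.79 = 3.16
Denominator = 1 + 3 * 0.79 = 3.37
r_new = 3.16 / 3.37
= 0.9377


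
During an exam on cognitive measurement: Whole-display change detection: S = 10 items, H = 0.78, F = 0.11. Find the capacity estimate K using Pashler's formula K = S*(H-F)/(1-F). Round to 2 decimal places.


K = S * (H - F) / (1 - F)
H - F = 0.67
1 - F = 0.89
K = 10 * 0.67 / 0.89
= 7.53


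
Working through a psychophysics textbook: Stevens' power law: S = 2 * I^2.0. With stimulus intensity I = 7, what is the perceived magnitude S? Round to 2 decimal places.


S = 2 * 7^2.0
7^2.0 = 49.0
S = 2 * 49.0
= 98.00


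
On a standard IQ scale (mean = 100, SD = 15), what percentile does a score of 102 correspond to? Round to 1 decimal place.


z = (IQ - mean) / SD
z = (102 - 100) / 15 = 0.1333
Percentile = Phi(0.1333) * 100
Phi(0.1333) = 0.553022
= 55.3


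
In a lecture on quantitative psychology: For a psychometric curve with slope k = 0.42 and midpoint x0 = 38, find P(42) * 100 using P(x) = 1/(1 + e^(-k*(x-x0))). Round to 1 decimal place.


P(x) = 1/(1 + e^(-0.42*(42 - 38)))
Exponent = -0.42 * 4 = -1.68
e^(-1.68) = 0.186374
P = 1/(1 + 0.186374) = 0.842905
Percentage = 84.3


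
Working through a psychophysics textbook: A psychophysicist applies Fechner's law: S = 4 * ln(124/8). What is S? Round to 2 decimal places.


S = 4 * ln(124/8)
I/I0 = 15.5
ln(15.5) = 2.7408
S = 4 * 2.7408
= 10.96


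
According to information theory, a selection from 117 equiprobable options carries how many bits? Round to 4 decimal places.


H = log2(n)
H = log2(117)
= 6.8704


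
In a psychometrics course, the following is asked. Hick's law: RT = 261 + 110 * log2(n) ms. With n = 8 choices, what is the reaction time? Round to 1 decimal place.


RT = 261 + 110 * log2(8)
log2(8) = 3.0
RT = 261 + 110 * 3.0
= 261 + 330.0
= 591.0 ms


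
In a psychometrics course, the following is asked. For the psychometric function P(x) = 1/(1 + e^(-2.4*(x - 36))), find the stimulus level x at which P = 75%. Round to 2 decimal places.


At P = 0.75: 0.75 = 1/(1 + e^(-k*(x-x0)))
Solving: e^(-k*(x-x0)) = 1/3
x = x0 + ln(3)/k
ln(3) = 1.0986
x = 36 + 1.0986/2.4
= 36 + 0.4578
= 36.46


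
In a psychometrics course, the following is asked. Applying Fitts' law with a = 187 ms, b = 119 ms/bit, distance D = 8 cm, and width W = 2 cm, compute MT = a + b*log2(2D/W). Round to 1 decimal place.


MT = 187 + 119 * log2(2*8/2)
2D/W = 8.0
log2(8.0) = 3.0
MT = 187 + 119 * 3.0
= 544.0 ms


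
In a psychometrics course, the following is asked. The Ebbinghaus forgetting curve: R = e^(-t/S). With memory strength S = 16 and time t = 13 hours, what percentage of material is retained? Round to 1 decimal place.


R = e^(-t/S)
-t/S = -13/16 = -0.8125
R = e^(-0.8125) = 0.443747
Percentage = 0.443747 * 100
= 44.4


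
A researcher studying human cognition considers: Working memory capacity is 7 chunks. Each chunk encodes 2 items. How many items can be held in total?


Total items = chunks * items_per_chunk
= 7 * 2
= 14


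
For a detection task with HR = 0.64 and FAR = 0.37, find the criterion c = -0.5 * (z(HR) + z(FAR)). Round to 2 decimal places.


c = -0.5 * (z(HR) + z(FAR))
z(0.64) = 0.3585
z(0.37) = -0.3319
c = -0.5 * (0.3585 + -0.3319)
= -0.5 * 0.0266
= -0.01


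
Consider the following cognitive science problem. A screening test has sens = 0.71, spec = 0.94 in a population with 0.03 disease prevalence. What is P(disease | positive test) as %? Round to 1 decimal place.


PPV = (sens * prev) / (sens * prev + (1-spec) * (1-prev))
Numerator = 0.71 * 0.03 = 0.0213
P(positive and no disease) = (1 - spec) * (1 - prev) = (1 - 0.94) * (1 - 0.03) = 0.0582
Denominator = 0.0213 + 0.0582 = 0.0795
PPV = 0.0213 / 0.0795 = 0.267925
As percentage = 26.8


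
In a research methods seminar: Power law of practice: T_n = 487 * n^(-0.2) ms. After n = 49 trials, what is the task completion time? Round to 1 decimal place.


T_n = 487 * 49^(-0.2)
49^(-0.2) = 0.459157
T_n = 487 * 0.459157
= 223.6 ms


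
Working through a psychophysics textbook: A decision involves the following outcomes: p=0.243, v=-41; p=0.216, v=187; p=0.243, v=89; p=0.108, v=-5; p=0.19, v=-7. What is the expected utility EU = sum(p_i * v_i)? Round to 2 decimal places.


EU = sum(p_i * v_i)
0.243 * -41 = -9.963
0.216 * 187 = 40.392
0.243 * 89 = 21.627
0.108 * -5 = -0.54
0.19 * -7 = -1.33
EU = -9.963 + 40.392 + 21.627 + -0.54 + -1.33
= 50.19


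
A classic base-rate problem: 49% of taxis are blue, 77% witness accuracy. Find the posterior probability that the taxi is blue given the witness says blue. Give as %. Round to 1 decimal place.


P(blue | says blue) = P(says blue | blue)*P(blue) / [P(says blue | blue)*P(blue) + P(says blue | not blue)*P(not blue)]
Numerator = 0.77 * 0.49 = 0.3773
False identification = 0.23 * 0.51 = 0.1173
P = 0.3773 / (0.3773 + 0.1173)
= 0.3773 / 0.4946
As percentage = 76.3


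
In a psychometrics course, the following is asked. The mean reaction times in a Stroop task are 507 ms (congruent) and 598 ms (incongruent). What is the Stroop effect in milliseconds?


Stroop effect = RT(incongruent) - RT(congruent)
= 598 - 507
= 91 ms


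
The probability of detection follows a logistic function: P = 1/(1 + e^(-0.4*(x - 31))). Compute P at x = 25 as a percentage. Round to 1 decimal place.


P(x) = 1/(1 + e^(-0.4*(25 - 31)))
Exponent = -0.4 * -6 = 2.4
e^(2.4) = 11.023176
P = 1/(1 + 11.023176) = 0.083173
Percentage = 8.3


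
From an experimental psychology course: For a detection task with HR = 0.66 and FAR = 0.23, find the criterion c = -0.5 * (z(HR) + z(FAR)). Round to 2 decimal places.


c = -0.5 * (z(HR) + z(FAR))
z(0.66) = 0.4125
z(0.23) = -0.7388
c = -0.5 * (0.4125 + -0.7388)
= -0.5 * -0.3263
= 0.16


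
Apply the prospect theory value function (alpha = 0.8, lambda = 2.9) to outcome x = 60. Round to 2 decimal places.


Since x = 60 >= 0, use v(x) = x^0.8
60^0.8 = 26.4558
v(60) = 26.46


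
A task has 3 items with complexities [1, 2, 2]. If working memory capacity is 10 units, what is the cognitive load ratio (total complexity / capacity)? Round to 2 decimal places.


Total complexity = 1 + 2 + 2 = 5
Load = total / capacity = 5 / 10
= 0.50


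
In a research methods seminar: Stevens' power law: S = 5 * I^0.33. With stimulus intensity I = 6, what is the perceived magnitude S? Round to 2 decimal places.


S = 5 * 6^0.33
6^0.33 = 1.8063
S = 5 * 1.8063
= 9.03


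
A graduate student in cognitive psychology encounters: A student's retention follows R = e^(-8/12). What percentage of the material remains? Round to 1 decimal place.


R = e^(-t/S)
-t/S = -8/12 = -0.666667
R = e^(-0.666667) = 0.513417
Percentage = 0.513417 * 100
= 51.3


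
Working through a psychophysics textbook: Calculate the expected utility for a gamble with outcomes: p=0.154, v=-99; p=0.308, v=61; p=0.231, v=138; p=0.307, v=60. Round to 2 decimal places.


EU = sum(p_i * v_i)
0.154 * -99 = -15.246
0.308 * 61 = 18.788
0.231 * 138 = 31.878
0.307 * 60 = 18.42
EU = -15.246 + 18.788 + 31.878 + 18.42
= 53.84


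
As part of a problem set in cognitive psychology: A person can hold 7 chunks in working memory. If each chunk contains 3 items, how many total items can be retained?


Total items = chunks * items_per_chunk
= 7 * 3
= 21


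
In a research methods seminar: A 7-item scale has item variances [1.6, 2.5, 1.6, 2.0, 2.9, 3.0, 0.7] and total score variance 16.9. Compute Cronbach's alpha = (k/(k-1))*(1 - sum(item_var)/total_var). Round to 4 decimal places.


alpha = (k/(k-1)) * (1 - sum(s_i^2)/s_total^2)
sum(item variances) = 14.3
k/(k-1) = 7/6 = 1.166667
1 - 14.3/16.9 = 1 - 0.846154 = 0.153846
alpha = 1.166667 * 0.153846
= 0.1795


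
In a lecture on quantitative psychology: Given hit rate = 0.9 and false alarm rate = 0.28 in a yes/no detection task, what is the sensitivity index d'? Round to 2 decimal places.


d' = z(HR) - z(FAR)
z(0.9) = 1.2816
z(0.28) = -0.5828
d' = 1.2816 - -0.5828
= 1.86
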